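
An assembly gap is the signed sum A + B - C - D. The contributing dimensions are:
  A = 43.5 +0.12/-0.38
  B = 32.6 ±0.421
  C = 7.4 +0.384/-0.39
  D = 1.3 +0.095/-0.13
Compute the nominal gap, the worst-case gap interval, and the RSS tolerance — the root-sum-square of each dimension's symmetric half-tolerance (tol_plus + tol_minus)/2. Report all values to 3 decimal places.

nominal=67.400 wc=[66.120,68.461] rss=0.634

Stack each dimension's contribution:
  +A: nom +43.500 → Σnom=43.500; wc +0.120/-0.380 → slack +0.120/-0.380; half-tol=0.250, Σhalf²=0.062500
  +B: nom +32.600 → Σnom=76.100; wc +0.421/-0.421 → slack +0.541/-0.801; half-tol=0.421, Σhalf²=0.239741
  -C: nom -7.400 → Σnom=68.700; wc +0.390/-0.384 → slack +0.931/-1.185; half-tol=0.387, Σhalf²=0.389510
  -D: nom -1.300 → Σnom=67.400; wc +0.130/-0.095 → slack +1.061/-1.280; half-tol=0.113, Σhalf²=0.402166
Nominal = 67.400. Worst-case = [67.400 - 1.280, 67.400 + 1.061] = [66.120, 68.461]. RSS = √0.402166 = 0.634.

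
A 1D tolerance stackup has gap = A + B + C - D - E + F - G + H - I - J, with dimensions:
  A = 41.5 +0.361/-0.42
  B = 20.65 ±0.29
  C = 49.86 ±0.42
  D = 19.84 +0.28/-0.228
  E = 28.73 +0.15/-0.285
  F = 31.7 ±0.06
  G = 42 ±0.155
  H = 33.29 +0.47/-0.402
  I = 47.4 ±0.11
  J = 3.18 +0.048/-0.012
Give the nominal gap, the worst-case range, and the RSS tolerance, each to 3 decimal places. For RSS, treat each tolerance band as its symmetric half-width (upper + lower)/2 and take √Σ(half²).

Stack each dimension's contribution:
  +A: nom +41.500 → Σnom=41.500; wc +0.361/-0.420 → slack +0.361/-0.420; half-tol=0.390, Σhalf²=0.152490
  +B: nom +20.650 → Σnom=62.150; wc +0.290/-0.290 → slack +0.651/-0.710; half-tol=0.290, Σhalf²=0.236590
  +C: nom +49.860 → Σnom=112.010; wc +0.420/-0.420 → slack +1.071/-1.130; half-tol=0.420, Σhalf²=0.412990
  -D: nom -19.840 → Σnom=92.170; wc +0.228/-0.280 → slack +1.299/-1.410; half-tol=0.254, Σhalf²=0.477506
  -E: nom -28.730 → Σnom=63.440; wc +0.285/-0.150 → slack +1.584/-1.560; half-tol=0.217, Σhalf²=0.524812
  +F: nom +31.700 → Σnom=95.140; wc +0.060/-0.060 → slack +1.644/-1.620; half-tol=0.060, Σhalf²=0.528412
  -G: nom -42.000 → Σnom=53.140; wc +0.155/-0.155 → slack +1.799/-1.775; half-tol=0.155, Σhalf²=0.552437
  +H: nom +33.290 → Σnom=86.430; wc +0.470/-0.402 → slack +2.269/-2.177; half-tol=0.436, Σhalf²=0.742533
  -I: nom -47.400 → Σnom=39.030; wc +0.110/-0.110 → slack +2.379/-2.287; half-tol=0.110, Σhalf²=0.754633
  -J: nom -3.180 → Σnom=35.850; wc +0.012/-0.048 → slack +2.391/-2.335; half-tol=0.030, Σhalf²=0.755533
Nominal = 35.850. Worst-case = [35.850 - 2.335, 35.850 + 2.391] = [33.515, 38.241]. RSS = √0.755533 = 0.869.

nominal=35.850 wc=[33.515,38.241] rss=0.869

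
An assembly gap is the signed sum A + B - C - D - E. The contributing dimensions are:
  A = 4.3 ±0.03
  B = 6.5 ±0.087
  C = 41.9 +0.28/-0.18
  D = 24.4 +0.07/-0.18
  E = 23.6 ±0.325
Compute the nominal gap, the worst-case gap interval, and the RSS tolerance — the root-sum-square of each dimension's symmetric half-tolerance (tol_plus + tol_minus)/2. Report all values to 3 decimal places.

Stack each dimension's contribution:
  +A: nom +4.300 → Σnom=4.300; wc +0.030/-0.030 → slack +0.030/-0.030; half-tol=0.030, Σhalf²=0.000900
  +B: nom +6.500 → Σnom=10.800; wc +0.087/-0.087 → slack +0.117/-0.117; half-tol=0.087, Σhalf²=0.008469
  -C: nom -41.900 → Σnom=-31.100; wc +0.180/-0.280 → slack +0.297/-0.397; half-tol=0.230, Σhalf²=0.061369
  -D: nom -24.400 → Σnom=-55.500; wc +0.180/-0.070 → slack +0.477/-0.467; half-tol=0.125, Σhalf²=0.076994
  -E: nom -23.600 → Σnom=-79.100; wc +0.325/-0.325 → slack +0.802/-0.792; half-tol=0.325, Σhalf²=0.182619
Nominal = -79.100. Worst-case = [-79.100 - 0.792, -79.100 + 0.802] = [-79.892, -78.298]. RSS = √0.182619 = 0.427.

nominal=-79.100 wc=[-79.892,-78.298] rss=0.427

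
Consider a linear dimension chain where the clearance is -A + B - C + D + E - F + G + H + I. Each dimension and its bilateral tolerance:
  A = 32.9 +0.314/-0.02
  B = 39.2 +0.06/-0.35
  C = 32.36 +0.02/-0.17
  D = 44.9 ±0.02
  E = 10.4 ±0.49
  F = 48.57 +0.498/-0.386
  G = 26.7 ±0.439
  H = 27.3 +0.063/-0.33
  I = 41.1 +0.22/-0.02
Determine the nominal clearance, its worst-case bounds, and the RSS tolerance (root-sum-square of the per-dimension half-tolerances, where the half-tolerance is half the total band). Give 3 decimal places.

nominal=75.770 wc=[73.289,77.638] rss=0.872

Stack each dimension's contribution:
  -A: nom -32.900 → Σnom=-32.900; wc +0.020/-0.314 → slack +0.020/-0.314; half-tol=0.167, Σhalf²=0.027889
  +B: nom +39.200 → Σnom=6.300; wc +0.060/-0.350 → slack +0.080/-0.664; half-tol=0.205, Σhalf²=0.069914
  -C: nom -32.360 → Σnom=-26.060; wc +0.170/-0.020 → slack +0.250/-0.684; half-tol=0.095, Σhalf²=0.078939
  +D: nom +44.900 → Σnom=18.840; wc +0.020/-0.020 → slack +0.270/-0.704; half-tol=0.020, Σhalf²=0.079339
  +E: nom +10.400 → Σnom=29.240; wc +0.490/-0.490 → slack +0.760/-1.194; half-tol=0.490, Σhalf²=0.319439
  -F: nom -48.570 → Σnom=-19.330; wc +0.386/-0.498 → slack +1.146/-1.692; half-tol=0.442, Σhalf²=0.514803
  +G: nom +26.700 → Σnom=7.370; wc +0.439/-0.439 → slack +1.585/-2.131; half-tol=0.439, Σhalf²=0.707524
  +H: nom +27.300 → Σnom=34.670; wc +0.063/-0.330 → slack +1.648/-2.461; half-tol=0.197, Σhalf²=0.746136
  +I: nom +41.100 → Σnom=75.770; wc +0.220/-0.020 → slack +1.868/-2.481; half-tol=0.120, Σhalf²=0.760536
Nominal = 75.770. Worst-case = [75.770 - 2.481, 75.770 + 1.868] = [73.289, 77.638]. RSS = √0.760536 = 0.872.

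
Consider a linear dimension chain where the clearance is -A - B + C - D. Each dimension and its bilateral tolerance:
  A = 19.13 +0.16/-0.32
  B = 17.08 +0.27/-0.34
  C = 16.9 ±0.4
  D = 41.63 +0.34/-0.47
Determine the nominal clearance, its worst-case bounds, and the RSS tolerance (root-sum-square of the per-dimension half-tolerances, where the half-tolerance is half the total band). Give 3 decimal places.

Stack each dimension's contribution:
  -A: nom -19.130 → Σnom=-19.130; wc +0.320/-0.160 → slack +0.320/-0.160; half-tol=0.240, Σhalf²=0.057600
  -B: nom -17.080 → Σnom=-36.210; wc +0.340/-0.270 → slack +0.660/-0.430; half-tol=0.305, Σhalf²=0.150625
  +C: nom +16.900 → Σnom=-19.310; wc +0.400/-0.400 → slack +1.060/-0.830; half-tol=0.400, Σhalf²=0.310625
  -D: nom -41.630 → Σnom=-60.940; wc +0.470/-0.340 → slack +1.530/-1.170; half-tol=0.405, Σhalf²=0.474650
Nominal = -60.940. Worst-case = [-60.940 - 1.170, -60.940 + 1.530] = [-62.110, -59.410]. RSS = √0.474650 = 0.689.

nominal=-60.940 wc=[-62.110,-59.410] rss=0.689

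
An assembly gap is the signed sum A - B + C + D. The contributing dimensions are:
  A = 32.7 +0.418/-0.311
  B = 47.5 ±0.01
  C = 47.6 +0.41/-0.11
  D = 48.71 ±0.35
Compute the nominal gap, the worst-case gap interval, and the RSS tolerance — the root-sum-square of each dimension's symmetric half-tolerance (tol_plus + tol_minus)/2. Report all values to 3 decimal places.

Stack each dimension's contribution:
  +A: nom +32.700 → Σnom=32.700; wc +0.418/-0.311 → slack +0.418/-0.311; half-tol=0.364, Σhalf²=0.132860
  -B: nom -47.500 → Σnom=-14.800; wc +0.010/-0.010 → slack +0.428/-0.321; half-tol=0.010, Σhalf²=0.132960
  +C: nom +47.600 → Σnom=32.800; wc +0.410/-0.110 → slack +0.838/-0.431; half-tol=0.260, Σhalf²=0.200560
  +D: nom +48.710 → Σnom=81.510; wc +0.350/-0.350 → slack +1.188/-0.781; half-tol=0.350, Σhalf²=0.323060
Nominal = 81.510. Worst-case = [81.510 - 0.781, 81.510 + 1.188] = [80.729, 82.698]. RSS = √0.323060 = 0.568.

nominal=81.510 wc=[80.729,82.698] rss=0.568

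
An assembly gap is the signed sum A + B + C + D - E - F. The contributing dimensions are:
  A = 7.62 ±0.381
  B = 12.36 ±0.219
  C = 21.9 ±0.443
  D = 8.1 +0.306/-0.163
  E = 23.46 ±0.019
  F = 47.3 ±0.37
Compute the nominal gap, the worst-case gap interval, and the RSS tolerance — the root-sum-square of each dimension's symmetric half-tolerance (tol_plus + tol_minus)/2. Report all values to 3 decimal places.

Stack each dimension's contribution:
  +A: nom +7.620 → Σnom=7.620; wc +0.381/-0.381 → slack +0.381/-0.381; half-tol=0.381, Σhalf²=0.145161
  +B: nom +12.360 → Σnom=19.980; wc +0.219/-0.219 → slack +0.600/-0.600; half-tol=0.219, Σhalf²=0.193122
  +C: nom +21.900 → Σnom=41.880; wc +0.443/-0.443 → slack +1.043/-1.043; half-tol=0.443, Σhalf²=0.389371
  +D: nom +8.100 → Σnom=49.980; wc +0.306/-0.163 → slack +1.349/-1.206; half-tol=0.234, Σhalf²=0.444361
  -E: nom -23.460 → Σnom=26.520; wc +0.019/-0.019 → slack +1.368/-1.225; half-tol=0.019, Σhalf²=0.444722
  -F: nom -47.300 → Σnom=-20.780; wc +0.370/-0.370 → slack +1.738/-1.595; half-tol=0.370, Σhalf²=0.581622
Nominal = -20.780. Worst-case = [-20.780 - 1.595, -20.780 + 1.738] = [-22.375, -19.042]. RSS = √0.581622 = 0.763.

nominal=-20.780 wc=[-22.375,-19.042] rss=0.763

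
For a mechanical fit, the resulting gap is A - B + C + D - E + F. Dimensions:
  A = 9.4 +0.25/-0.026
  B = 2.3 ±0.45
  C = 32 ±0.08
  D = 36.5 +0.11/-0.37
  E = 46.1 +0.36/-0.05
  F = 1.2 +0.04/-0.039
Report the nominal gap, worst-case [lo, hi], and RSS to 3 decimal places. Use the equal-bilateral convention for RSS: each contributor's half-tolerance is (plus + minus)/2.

nominal=30.700 wc=[29.375,31.680] rss=0.574

Stack each dimension's contribution:
  +A: nom +9.400 → Σnom=9.400; wc +0.250/-0.026 → slack +0.250/-0.026; half-tol=0.138, Σhalf²=0.019044
  -B: nom -2.300 → Σnom=7.100; wc +0.450/-0.450 → slack +0.700/-0.476; half-tol=0.450, Σhalf²=0.221544
  +C: nom +32.000 → Σnom=39.100; wc +0.080/-0.080 → slack +0.780/-0.556; half-tol=0.080, Σhalf²=0.227944
  +D: nom +36.500 → Σnom=75.600; wc +0.110/-0.370 → slack +0.890/-0.926; half-tol=0.240, Σhalf²=0.285544
  -E: nom -46.100 → Σnom=29.500; wc +0.050/-0.360 → slack +0.940/-1.286; half-tol=0.205, Σhalf²=0.327569
  +F: nom +1.200 → Σnom=30.700; wc +0.040/-0.039 → slack +0.980/-1.325; half-tol=0.040, Σhalf²=0.329129
Nominal = 30.700. Worst-case = [30.700 - 1.325, 30.700 + 0.980] = [29.375, 31.680]. RSS = √0.329129 = 0.574.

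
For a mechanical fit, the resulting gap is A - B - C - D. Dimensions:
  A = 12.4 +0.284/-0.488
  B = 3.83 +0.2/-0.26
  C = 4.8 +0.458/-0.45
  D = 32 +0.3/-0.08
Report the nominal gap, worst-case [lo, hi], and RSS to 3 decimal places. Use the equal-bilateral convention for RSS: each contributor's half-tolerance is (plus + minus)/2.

nominal=-28.230 wc=[-29.676,-27.156] rss=0.666

Stack each dimension's contribution:
  +A: nom +12.400 → Σnom=12.400; wc +0.284/-0.488 → slack +0.284/-0.488; half-tol=0.386, Σhalf²=0.148996
  -B: nom -3.830 → Σnom=8.570; wc +0.260/-0.200 → slack +0.544/-0.688; half-tol=0.230, Σhalf²=0.201896
  -C: nom -4.800 → Σnom=3.770; wc +0.450/-0.458 → slack +0.994/-1.146; half-tol=0.454, Σhalf²=0.408012
  -D: nom -32.000 → Σnom=-28.230; wc +0.080/-0.300 → slack +1.074/-1.446; half-tol=0.190, Σhalf²=0.444112
Nominal = -28.230. Worst-case = [-28.230 - 1.446, -28.230 + 1.074] = [-29.676, -27.156]. RSS = √0.444112 = 0.666.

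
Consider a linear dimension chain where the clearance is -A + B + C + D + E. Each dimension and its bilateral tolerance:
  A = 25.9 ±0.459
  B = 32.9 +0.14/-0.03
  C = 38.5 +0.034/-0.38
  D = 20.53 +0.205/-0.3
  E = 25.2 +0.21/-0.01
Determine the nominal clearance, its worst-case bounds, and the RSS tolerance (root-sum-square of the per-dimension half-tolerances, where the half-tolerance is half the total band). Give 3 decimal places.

Stack each dimension's contribution:
  -A: nom -25.900 → Σnom=-25.900; wc +0.459/-0.459 → slack +0.459/-0.459; half-tol=0.459, Σhalf²=0.210681
  +B: nom +32.900 → Σnom=7.000; wc +0.140/-0.030 → slack +0.599/-0.489; half-tol=0.085, Σhalf²=0.217906
  +C: nom +38.500 → Σnom=45.500; wc +0.034/-0.380 → slack +0.633/-0.869; half-tol=0.207, Σhalf²=0.260755
  +D: nom +20.530 → Σnom=66.030; wc +0.205/-0.300 → slack +0.838/-1.169; half-tol=0.253, Σhalf²=0.324511
  +E: nom +25.200 → Σnom=91.230; wc +0.210/-0.010 → slack +1.048/-1.179; half-tol=0.110, Σhalf²=0.336611
Nominal = 91.230. Worst-case = [91.230 - 1.179, 91.230 + 1.048] = [90.051, 92.278]. RSS = √0.336611 = 0.580.

nominal=91.230 wc=[90.051,92.278] rss=0.580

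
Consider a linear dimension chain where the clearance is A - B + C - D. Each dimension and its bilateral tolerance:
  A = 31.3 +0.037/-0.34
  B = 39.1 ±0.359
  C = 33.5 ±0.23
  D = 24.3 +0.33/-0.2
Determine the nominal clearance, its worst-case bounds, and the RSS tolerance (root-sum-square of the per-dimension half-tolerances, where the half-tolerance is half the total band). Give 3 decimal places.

Stack each dimension's contribution:
  +A: nom +31.300 → Σnom=31.300; wc +0.037/-0.340 → slack +0.037/-0.340; half-tol=0.189, Σhalf²=0.035532
  -B: nom -39.100 → Σnom=-7.800; wc +0.359/-0.359 → slack +0.396/-0.699; half-tol=0.359, Σhalf²=0.164413
  +C: nom +33.500 → Σnom=25.700; wc +0.230/-0.230 → slack +0.626/-0.929; half-tol=0.230, Σhalf²=0.217313
  -D: nom -24.300 → Σnom=1.400; wc +0.200/-0.330 → slack +0.826/-1.259; half-tol=0.265, Σhalf²=0.287538
Nominal = 1.400. Worst-case = [1.400 - 1.259, 1.400 + 0.826] = [0.141, 2.226]. RSS = √0.287538 = 0.536.

nominal=1.400 wc=[0.141,2.226] rss=0.536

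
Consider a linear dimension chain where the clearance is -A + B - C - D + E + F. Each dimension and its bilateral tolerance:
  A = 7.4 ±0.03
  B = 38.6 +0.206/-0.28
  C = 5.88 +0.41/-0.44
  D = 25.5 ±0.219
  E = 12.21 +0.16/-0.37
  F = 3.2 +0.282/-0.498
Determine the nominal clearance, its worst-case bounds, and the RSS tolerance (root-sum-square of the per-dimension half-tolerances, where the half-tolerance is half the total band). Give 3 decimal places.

Stack each dimension's contribution:
  -A: nom -7.400 → Σnom=-7.400; wc +0.030/-0.030 → slack +0.030/-0.030; half-tol=0.030, Σhalf²=0.000900
  +B: nom +38.600 → Σnom=31.200; wc +0.206/-0.280 → slack +0.236/-0.310; half-tol=0.243, Σhalf²=0.059949
  -C: nom -5.880 → Σnom=25.320; wc +0.440/-0.410 → slack +0.676/-0.720; half-tol=0.425, Σhalf²=0.240574
  -D: nom -25.500 → Σnom=-0.180; wc +0.219/-0.219 → slack +0.895/-0.939; half-tol=0.219, Σhalf²=0.288535
  +E: nom +12.210 → Σnom=12.030; wc +0.160/-0.370 → slack +1.055/-1.309; half-tol=0.265, Σhalf²=0.358760
  +F: nom +3.200 → Σnom=15.230; wc +0.282/-0.498 → slack +1.337/-1.807; half-tol=0.390, Σhalf²=0.510860
Nominal = 15.230. Worst-case = [15.230 - 1.807, 15.230 + 1.337] = [13.423, 16.567]. RSS = √0.510860 = 0.715.

nominal=15.230 wc=[13.423,16.567] rss=0.715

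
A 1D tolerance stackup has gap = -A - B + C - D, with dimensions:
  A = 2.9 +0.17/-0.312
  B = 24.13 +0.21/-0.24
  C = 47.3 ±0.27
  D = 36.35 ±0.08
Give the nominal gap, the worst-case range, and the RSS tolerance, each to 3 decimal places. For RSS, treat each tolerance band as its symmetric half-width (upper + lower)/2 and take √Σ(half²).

nominal=-16.080 wc=[-16.810,-15.178] rss=0.434

Stack each dimension's contribution:
  -A: nom -2.900 → Σnom=-2.900; wc +0.312/-0.170 → slack +0.312/-0.170; half-tol=0.241, Σhalf²=0.058081
  -B: nom -24.130 → Σnom=-27.030; wc +0.240/-0.210 → slack +0.552/-0.380; half-tol=0.225, Σhalf²=0.108706
  +C: nom +47.300 → Σnom=20.270; wc +0.270/-0.270 → slack +0.822/-0.650; half-tol=0.270, Σhalf²=0.181606
  -D: nom -36.350 → Σnom=-16.080; wc +0.080/-0.080 → slack +0.902/-0.730; half-tol=0.080, Σhalf²=0.188006
Nominal = -16.080. Worst-case = [-16.080 - 0.730, -16.080 + 0.902] = [-16.810, -15.178]. RSS = √0.188006 = 0.434.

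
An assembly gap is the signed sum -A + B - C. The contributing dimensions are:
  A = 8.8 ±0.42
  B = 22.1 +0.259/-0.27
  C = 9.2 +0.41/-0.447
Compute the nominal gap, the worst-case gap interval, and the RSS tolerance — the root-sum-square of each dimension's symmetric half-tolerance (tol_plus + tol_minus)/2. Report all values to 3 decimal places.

Stack each dimension's contribution:
  -A: nom -8.800 → Σnom=-8.800; wc +0.420/-0.420 → slack +0.420/-0.420; half-tol=0.420, Σhalf²=0.176400
  +B: nom +22.100 → Σnom=13.300; wc +0.259/-0.270 → slack +0.679/-0.690; half-tol=0.265, Σhalf²=0.246360
  -C: nom -9.200 → Σnom=4.100; wc +0.447/-0.410 → slack +1.126/-1.100; half-tol=0.428, Σhalf²=0.429972
Nominal = 4.100. Worst-case = [4.100 - 1.100, 4.100 + 1.126] = [3.000, 5.226]. RSS = √0.429972 = 0.656.

nominal=4.100 wc=[3.000,5.226] rss=0.656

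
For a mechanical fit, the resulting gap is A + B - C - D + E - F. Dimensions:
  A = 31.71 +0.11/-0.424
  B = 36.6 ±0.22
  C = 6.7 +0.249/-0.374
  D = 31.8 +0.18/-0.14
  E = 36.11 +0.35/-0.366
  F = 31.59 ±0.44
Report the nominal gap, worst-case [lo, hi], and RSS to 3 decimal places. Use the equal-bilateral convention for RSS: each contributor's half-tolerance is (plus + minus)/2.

Stack each dimension's contribution:
  +A: nom +31.710 → Σnom=31.710; wc +0.110/-0.424 → slack +0.110/-0.424; half-tol=0.267, Σhalf²=0.071289
  +B: nom +36.600 → Σnom=68.310; wc +0.220/-0.220 → slack +0.330/-0.644; half-tol=0.220, Σhalf²=0.119689
  -C: nom -6.700 → Σnom=61.610; wc +0.374/-0.249 → slack +0.704/-0.893; half-tol=0.311, Σhalf²=0.216721
  -D: nom -31.800 → Σnom=29.810; wc +0.140/-0.180 → slack +0.844/-1.073; half-tol=0.160, Σhalf²=0.242321
  +E: nom +36.110 → Σnom=65.920; wc +0.350/-0.366 → slack +1.194/-1.439; half-tol=0.358, Σhalf²=0.370485
  -F: nom -31.590 → Σnom=34.330; wc +0.440/-0.440 → slack +1.634/-1.879; half-tol=0.440, Σhalf²=0.564085
Nominal = 34.330. Worst-case = [34.330 - 1.879, 34.330 + 1.634] = [32.451, 35.964]. RSS = √0.564085 = 0.751.

nominal=34.330 wc=[32.451,35.964] rss=0.751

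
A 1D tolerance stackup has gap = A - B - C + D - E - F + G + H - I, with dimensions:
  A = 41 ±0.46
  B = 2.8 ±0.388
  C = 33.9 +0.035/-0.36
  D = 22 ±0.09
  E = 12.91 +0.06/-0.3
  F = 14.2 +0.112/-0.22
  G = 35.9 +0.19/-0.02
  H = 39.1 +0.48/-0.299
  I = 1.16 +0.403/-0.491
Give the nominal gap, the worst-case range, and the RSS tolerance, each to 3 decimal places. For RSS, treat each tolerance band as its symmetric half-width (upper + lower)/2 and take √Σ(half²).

nominal=73.030 wc=[71.163,76.009] rss=0.912

Stack each dimension's contribution:
  +A: nom +41.000 → Σnom=41.000; wc +0.460/-0.460 → slack +0.460/-0.460; half-tol=0.460, Σhalf²=0.211600
  -B: nom -2.800 → Σnom=38.200; wc +0.388/-0.388 → slack +0.848/-0.848; half-tol=0.388, Σhalf²=0.362144
  -C: nom -33.900 → Σnom=4.300; wc +0.360/-0.035 → slack +1.208/-0.883; half-tol=0.198, Σhalf²=0.401150
  +D: nom +22.000 → Σnom=26.300; wc +0.090/-0.090 → slack +1.298/-0.973; half-tol=0.090, Σhalf²=0.409250
  -E: nom -12.910 → Σnom=13.390; wc +0.300/-0.060 → slack +1.598/-1.033; half-tol=0.180, Σhalf²=0.441650
  -F: nom -14.200 → Σnom=-0.810; wc +0.220/-0.112 → slack +1.818/-1.145; half-tol=0.166, Σhalf²=0.469206
  +G: nom +35.900 → Σnom=35.090; wc +0.190/-0.020 → slack +2.008/-1.165; half-tol=0.105, Σhalf²=0.480231
  +H: nom +39.100 → Σnom=74.190; wc +0.480/-0.299 → slack +2.488/-1.464; half-tol=0.389, Σhalf²=0.631942
  -I: nom -1.160 → Σnom=73.030; wc +0.491/-0.403 → slack +2.979/-1.867; half-tol=0.447, Σhalf²=0.831751
Nominal = 73.030. Worst-case = [73.030 - 1.867, 73.030 + 2.979] = [71.163, 76.009]. RSS = √0.831751 = 0.912.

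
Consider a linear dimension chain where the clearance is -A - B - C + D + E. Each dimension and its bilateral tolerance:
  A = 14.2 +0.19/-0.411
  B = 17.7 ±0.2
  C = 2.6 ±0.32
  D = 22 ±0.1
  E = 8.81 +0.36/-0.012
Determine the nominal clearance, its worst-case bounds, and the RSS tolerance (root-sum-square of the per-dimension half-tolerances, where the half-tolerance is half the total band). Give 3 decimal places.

nominal=-3.690 wc=[-4.512,-2.299] rss=0.527

Stack each dimension's contribution:
  -A: nom -14.200 → Σnom=-14.200; wc +0.411/-0.190 → slack +0.411/-0.190; half-tol=0.300, Σhalf²=0.090300
  -B: nom -17.700 → Σnom=-31.900; wc +0.200/-0.200 → slack +0.611/-0.390; half-tol=0.200, Σhalf²=0.130300
  -C: nom -2.600 → Σnom=-34.500; wc +0.320/-0.320 → slack +0.931/-0.710; half-tol=0.320, Σhalf²=0.232700
  +D: nom +22.000 → Σnom=-12.500; wc +0.100/-0.100 → slack +1.031/-0.810; half-tol=0.100, Σhalf²=0.242700
  +E: nom +8.810 → Σnom=-3.690; wc +0.360/-0.012 → slack +1.391/-0.822; half-tol=0.186, Σhalf²=0.277296
Nominal = -3.690. Worst-case = [-3.690 - 0.822, -3.690 + 1.391] = [-4.512, -2.299]. RSS = √0.277296 = 0.527.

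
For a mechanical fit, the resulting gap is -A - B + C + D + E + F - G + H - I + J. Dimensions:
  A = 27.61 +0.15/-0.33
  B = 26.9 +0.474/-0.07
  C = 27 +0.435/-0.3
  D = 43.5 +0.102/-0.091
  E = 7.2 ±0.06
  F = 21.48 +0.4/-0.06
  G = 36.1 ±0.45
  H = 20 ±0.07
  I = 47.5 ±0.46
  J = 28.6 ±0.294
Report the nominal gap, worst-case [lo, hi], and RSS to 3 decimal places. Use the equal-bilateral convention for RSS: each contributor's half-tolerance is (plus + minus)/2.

Stack each dimension's contribution:
  -A: nom -27.610 → Σnom=-27.610; wc +0.330/-0.150 → slack +0.330/-0.150; half-tol=0.240, Σhalf²=0.057600
  -B: nom -26.900 → Σnom=-54.510; wc +0.070/-0.474 → slack +0.400/-0.624; half-tol=0.272, Σhalf²=0.131584
  +C: nom +27.000 → Σnom=-27.510; wc +0.435/-0.300 → slack +0.835/-0.924; half-tol=0.367, Σhalf²=0.266640
  +D: nom +43.500 → Σnom=15.990; wc +0.102/-0.091 → slack +0.937/-1.015; half-tol=0.097, Σhalf²=0.275953
  +E: nom +7.200 → Σnom=23.190; wc +0.060/-0.060 → slack +0.997/-1.075; half-tol=0.060, Σhalf²=0.279553
  +F: nom +21.480 → Σnom=44.670; wc +0.400/-0.060 → slack +1.397/-1.135; half-tol=0.230, Σhalf²=0.332453
  -G: nom -36.100 → Σnom=8.570; wc +0.450/-0.450 → slack +1.847/-1.585; half-tol=0.450, Σhalf²=0.534953
  +H: nom +20.000 → Σnom=28.570; wc +0.070/-0.070 → slack +1.917/-1.655; half-tol=0.070, Σhalf²=0.539853
  -I: nom -47.500 → Σnom=-18.930; wc +0.460/-0.460 → slack +2.377/-2.115; half-tol=0.460, Σhalf²=0.751453
  +J: nom +28.600 → Σnom=9.670; wc +0.294/-0.294 → slack +2.671/-2.409; half-tol=0.294, Σhalf²=0.837889
Nominal = 9.670. Worst-case = [9.670 - 2.409, 9.670 + 2.671] = [7.261, 12.341]. RSS = √0.837889 = 0.915.

nominal=9.670 wc=[7.261,12.341] rss=0.915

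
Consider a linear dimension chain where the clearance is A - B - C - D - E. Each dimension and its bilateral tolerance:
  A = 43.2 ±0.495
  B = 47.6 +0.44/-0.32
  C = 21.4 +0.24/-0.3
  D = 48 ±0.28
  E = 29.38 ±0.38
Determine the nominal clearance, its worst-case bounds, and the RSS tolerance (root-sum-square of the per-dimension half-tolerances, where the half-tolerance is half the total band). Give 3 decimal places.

nominal=-103.180 wc=[-105.015,-101.405] rss=0.828

Stack each dimension's contribution:
  +A: nom +43.200 → Σnom=43.200; wc +0.495/-0.495 → slack +0.495/-0.495; half-tol=0.495, Σhalf²=0.245025
  -B: nom -47.600 → Σnom=-4.400; wc +0.320/-0.440 → slack +0.815/-0.935; half-tol=0.380, Σhalf²=0.389425
  -C: nom -21.400 → Σnom=-25.800; wc +0.300/-0.240 → slack +1.115/-1.175; half-tol=0.270, Σhalf²=0.462325
  -D: nom -48.000 → Σnom=-73.800; wc +0.280/-0.280 → slack +1.395/-1.455; half-tol=0.280, Σhalf²=0.540725
  -E: nom -29.380 → Σnom=-103.180; wc +0.380/-0.380 → slack +1.775/-1.835; half-tol=0.380, Σhalf²=0.685125
Nominal = -103.180. Worst-case = [-103.180 - 1.835, -103.180 + 1.775] = [-105.015, -101.405]. RSS = √0.685125 = 0.828.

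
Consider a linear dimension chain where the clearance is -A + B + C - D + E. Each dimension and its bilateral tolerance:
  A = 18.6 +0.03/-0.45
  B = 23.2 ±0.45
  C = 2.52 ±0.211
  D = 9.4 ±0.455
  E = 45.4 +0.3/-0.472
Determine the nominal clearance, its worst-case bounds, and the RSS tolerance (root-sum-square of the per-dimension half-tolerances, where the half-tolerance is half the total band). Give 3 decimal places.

Stack each dimension's contribution:
  -A: nom -18.600 → Σnom=-18.600; wc +0.450/-0.030 → slack +0.450/-0.030; half-tol=0.240, Σhalf²=0.057600
  +B: nom +23.200 → Σnom=4.600; wc +0.450/-0.450 → slack +0.900/-0.480; half-tol=0.450, Σhalf²=0.260100
  +C: nom +2.520 → Σnom=7.120; wc +0.211/-0.211 → slack +1.111/-0.691; half-tol=0.211, Σhalf²=0.304621
  -D: nom -9.400 → Σnom=-2.280; wc +0.455/-0.455 → slack +1.566/-1.146; half-tol=0.455, Σhalf²=0.511646
  +E: nom +45.400 → Σnom=43.120; wc +0.300/-0.472 → slack +1.866/-1.618; half-tol=0.386, Σhalf²=0.660642
Nominal = 43.120. Worst-case = [43.120 - 1.618, 43.120 + 1.866] = [41.502, 44.986]. RSS = √0.660642 = 0.813.

nominal=43.120 wc=[41.502,44.986] rss=0.813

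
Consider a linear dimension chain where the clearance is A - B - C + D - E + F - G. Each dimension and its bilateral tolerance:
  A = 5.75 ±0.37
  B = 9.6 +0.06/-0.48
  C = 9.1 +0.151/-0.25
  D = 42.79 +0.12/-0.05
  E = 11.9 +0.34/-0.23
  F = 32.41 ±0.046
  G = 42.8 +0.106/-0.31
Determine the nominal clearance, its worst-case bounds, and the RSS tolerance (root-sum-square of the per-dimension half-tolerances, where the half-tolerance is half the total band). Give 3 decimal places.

nominal=7.550 wc=[6.427,9.356] rss=0.620

Stack each dimension's contribution:
  +A: nom +5.750 → Σnom=5.750; wc +0.370/-0.370 → slack +0.370/-0.370; half-tol=0.370, Σhalf²=0.136900
  -B: nom -9.600 → Σnom=-3.850; wc +0.480/-0.060 → slack +0.850/-0.430; half-tol=0.270, Σhalf²=0.209800
  -C: nom -9.100 → Σnom=-12.950; wc +0.250/-0.151 → slack +1.100/-0.581; half-tol=0.201, Σhalf²=0.250000
  +D: nom +42.790 → Σnom=29.840; wc +0.120/-0.050 → slack +1.220/-0.631; half-tol=0.085, Σhalf²=0.257225
  -E: nom -11.900 → Σnom=17.940; wc +0.230/-0.340 → slack +1.450/-0.971; half-tol=0.285, Σhalf²=0.338450
  +F: nom +32.410 → Σnom=50.350; wc +0.046/-0.046 → slack +1.496/-1.017; half-tol=0.046, Σhalf²=0.340566
  -G: nom -42.800 → Σnom=7.550; wc +0.310/-0.106 → slack +1.806/-1.123; half-tol=0.208, Σhalf²=0.383830
Nominal = 7.550. Worst-case = [7.550 - 1.123, 7.550 + 1.806] = [6.427, 9.356]. RSS = √0.383830 = 0.620.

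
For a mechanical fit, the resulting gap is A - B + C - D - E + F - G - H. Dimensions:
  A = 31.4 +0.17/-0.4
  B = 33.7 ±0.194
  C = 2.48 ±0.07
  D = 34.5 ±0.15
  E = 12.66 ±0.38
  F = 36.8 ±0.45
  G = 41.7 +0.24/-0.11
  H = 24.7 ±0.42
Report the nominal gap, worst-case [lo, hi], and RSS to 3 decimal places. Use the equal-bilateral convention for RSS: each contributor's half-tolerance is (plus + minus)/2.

nominal=-76.580 wc=[-78.884,-74.636] rss=0.837

Stack each dimension's contribution:
  +A: nom +31.400 → Σnom=31.400; wc +0.170/-0.400 → slack +0.170/-0.400; half-tol=0.285, Σhalf²=0.081225
  -B: nom -33.700 → Σnom=-2.300; wc +0.194/-0.194 → slack +0.364/-0.594; half-tol=0.194, Σhalf²=0.118861
  +C: nom +2.480 → Σnom=0.180; wc +0.070/-0.070 → slack +0.434/-0.664; half-tol=0.070, Σhalf²=0.123761
  -D: nom -34.500 → Σnom=-34.320; wc +0.150/-0.150 → slack +0.584/-0.814; half-tol=0.150, Σhalf²=0.146261
  -E: nom -12.660 → Σnom=-46.980; wc +0.380/-0.380 → slack +0.964/-1.194; half-tol=0.380, Σhalf²=0.290661
  +F: nom +36.800 → Σnom=-10.180; wc +0.450/-0.450 → slack +1.414/-1.644; half-tol=0.450, Σhalf²=0.493161
  -G: nom -41.700 → Σnom=-51.880; wc +0.110/-0.240 → slack +1.524/-1.884; half-tol=0.175, Σhalf²=0.523786
  -H: nom -24.700 → Σnom=-76.580; wc +0.420/-0.420 → slack +1.944/-2.304; half-tol=0.420, Σhalf²=0.700186
Nominal = -76.580. Worst-case = [-76.580 - 2.304, -76.580 + 1.944] = [-78.884, -74.636]. RSS = √0.700186 = 0.837.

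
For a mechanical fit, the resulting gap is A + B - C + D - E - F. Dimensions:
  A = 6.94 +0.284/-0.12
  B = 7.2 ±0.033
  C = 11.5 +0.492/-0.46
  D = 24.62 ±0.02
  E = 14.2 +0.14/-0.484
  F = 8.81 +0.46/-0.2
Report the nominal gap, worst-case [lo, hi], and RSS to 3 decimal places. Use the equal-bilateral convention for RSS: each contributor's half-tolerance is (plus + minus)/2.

nominal=4.250 wc=[2.985,5.731] rss=0.689

Stack each dimension's contribution:
  +A: nom +6.940 → Σnom=6.940; wc +0.284/-0.120 → slack +0.284/-0.120; half-tol=0.202, Σhalf²=0.040804
  +B: nom +7.200 → Σnom=14.140; wc +0.033/-0.033 → slack +0.317/-0.153; half-tol=0.033, Σhalf²=0.041893
  -C: nom -11.500 → Σnom=2.640; wc +0.460/-0.492 → slack +0.777/-0.645; half-tol=0.476, Σhalf²=0.268469
  +D: nom +24.620 → Σnom=27.260; wc +0.020/-0.020 → slack +0.797/-0.665; half-tol=0.020, Σhalf²=0.268869
  -E: nom -14.200 → Σnom=13.060; wc +0.484/-0.140 → slack +1.281/-0.805; half-tol=0.312, Σhalf²=0.366213
  -F: nom -8.810 → Σnom=4.250; wc +0.200/-0.460 → slack +1.481/-1.265; half-tol=0.330, Σhalf²=0.475113
Nominal = 4.250. Worst-case = [4.250 - 1.265, 4.250 + 1.481] = [2.985, 5.731]. RSS = √0.475113 = 0.689.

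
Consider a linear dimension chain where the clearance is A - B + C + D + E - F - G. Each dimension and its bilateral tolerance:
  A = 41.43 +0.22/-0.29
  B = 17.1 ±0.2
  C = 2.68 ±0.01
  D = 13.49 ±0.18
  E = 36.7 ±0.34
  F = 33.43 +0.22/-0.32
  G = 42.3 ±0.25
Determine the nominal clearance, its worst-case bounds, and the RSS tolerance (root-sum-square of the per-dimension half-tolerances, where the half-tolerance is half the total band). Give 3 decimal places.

nominal=1.470 wc=[-0.020,2.990] rss=0.623

Stack each dimension's contribution:
  +A: nom +41.430 → Σnom=41.430; wc +0.220/-0.290 → slack +0.220/-0.290; half-tol=0.255, Σhalf²=0.065025
  -B: nom -17.100 → Σnom=24.330; wc +0.200/-0.200 → slack +0.420/-0.490; half-tol=0.200, Σhalf²=0.105025
  +C: nom +2.680 → Σnom=27.010; wc +0.010/-0.010 → slack +0.430/-0.500; half-tol=0.010, Σhalf²=0.105125
  +D: nom +13.490 → Σnom=40.500; wc +0.180/-0.180 → slack +0.610/-0.680; half-tol=0.180, Σhalf²=0.137525
  +E: nom +36.700 → Σnom=77.200; wc +0.340/-0.340 → slack +0.950/-1.020; half-tol=0.340, Σhalf²=0.253125
  -F: nom -33.430 → Σnom=43.770; wc +0.320/-0.220 → slack +1.270/-1.240; half-tol=0.270, Σhalf²=0.326025
  -G: nom -42.300 → Σnom=1.470; wc +0.250/-0.250 → slack +1.520/-1.490; half-tol=0.250, Σhalf²=0.388525
Nominal = 1.470. Worst-case = [1.470 - 1.490, 1.470 + 1.520] = [-0.020, 2.990]. RSS = √0.388525 = 0.623.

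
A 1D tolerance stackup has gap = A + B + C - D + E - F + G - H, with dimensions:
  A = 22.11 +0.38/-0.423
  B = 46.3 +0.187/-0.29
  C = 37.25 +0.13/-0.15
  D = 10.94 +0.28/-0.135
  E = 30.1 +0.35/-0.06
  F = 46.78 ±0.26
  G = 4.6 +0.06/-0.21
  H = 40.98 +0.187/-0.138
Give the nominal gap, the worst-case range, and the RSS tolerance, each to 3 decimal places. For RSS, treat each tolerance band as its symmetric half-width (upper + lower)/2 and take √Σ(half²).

Stack each dimension's contribution:
  +A: nom +22.110 → Σnom=22.110; wc +0.380/-0.423 → slack +0.380/-0.423; half-tol=0.401, Σhalf²=0.161202
  +B: nom +46.300 → Σnom=68.410; wc +0.187/-0.290 → slack +0.567/-0.713; half-tol=0.238, Σhalf²=0.218084
  +C: nom +37.250 → Σnom=105.660; wc +0.130/-0.150 → slack +0.697/-0.863; half-tol=0.140, Σhalf²=0.237684
  -D: nom -10.940 → Σnom=94.720; wc +0.135/-0.280 → slack +0.832/-1.143; half-tol=0.208, Σhalf²=0.280741
  +E: nom +30.100 → Σnom=124.820; wc +0.350/-0.060 → slack +1.182/-1.203; half-tol=0.205, Σhalf²=0.322766
  -F: nom -46.780 → Σnom=78.040; wc +0.260/-0.260 → slack +1.442/-1.463; half-tol=0.260, Σhalf²=0.390366
  +G: nom +4.600 → Σnom=82.640; wc +0.060/-0.210 → slack +1.502/-1.673; half-tol=0.135, Σhalf²=0.408591
  -H: nom -40.980 → Σnom=41.660; wc +0.138/-0.187 → slack +1.640/-1.860; half-tol=0.163, Σhalf²=0.434997
Nominal = 41.660. Worst-case = [41.660 - 1.860, 41.660 + 1.640] = [39.800, 43.300]. RSS = √0.434997 = 0.660.

nominal=41.660 wc=[39.800,43.300] rss=0.660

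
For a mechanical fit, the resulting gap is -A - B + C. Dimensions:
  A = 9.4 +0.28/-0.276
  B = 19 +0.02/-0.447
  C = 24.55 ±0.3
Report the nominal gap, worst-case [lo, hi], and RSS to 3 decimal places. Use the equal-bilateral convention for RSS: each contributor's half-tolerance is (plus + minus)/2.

nominal=-3.850 wc=[-4.450,-2.827] rss=0.471

Stack each dimension's contribution:
  -A: nom -9.400 → Σnom=-9.400; wc +0.276/-0.280 → slack +0.276/-0.280; half-tol=0.278, Σhalf²=0.077284
  -B: nom -19.000 → Σnom=-28.400; wc +0.447/-0.020 → slack +0.723/-0.300; half-tol=0.234, Σhalf²=0.131806
  +C: nom +24.550 → Σnom=-3.850; wc +0.300/-0.300 → slack +1.023/-0.600; half-tol=0.300, Σhalf²=0.221806
Nominal = -3.850. Worst-case = [-3.850 - 0.600, -3.850 + 1.023] = [-4.450, -2.827]. RSS = √0.221806 = 0.471.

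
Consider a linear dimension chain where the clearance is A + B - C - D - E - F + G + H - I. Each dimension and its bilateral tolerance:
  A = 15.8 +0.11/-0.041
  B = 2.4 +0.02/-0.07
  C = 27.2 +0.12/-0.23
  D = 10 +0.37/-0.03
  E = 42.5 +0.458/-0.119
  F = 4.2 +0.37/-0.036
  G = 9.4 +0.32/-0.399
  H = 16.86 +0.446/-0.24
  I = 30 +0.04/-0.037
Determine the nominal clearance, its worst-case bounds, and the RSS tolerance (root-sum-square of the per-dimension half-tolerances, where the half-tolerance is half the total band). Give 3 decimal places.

Stack each dimension's contribution:
  +A: nom +15.800 → Σnom=15.800; wc +0.110/-0.041 → slack +0.110/-0.041; half-tol=0.075, Σhalf²=0.005700
  +B: nom +2.400 → Σnom=18.200; wc +0.020/-0.070 → slack +0.130/-0.111; half-tol=0.045, Σhalf²=0.007725
  -C: nom -27.200 → Σnom=-9.000; wc +0.230/-0.120 → slack +0.360/-0.231; half-tol=0.175, Σhalf²=0.038350
  -D: nom -10.000 → Σnom=-19.000; wc +0.030/-0.370 → slack +0.390/-0.601; half-tol=0.200, Σhalf²=0.078350
  -E: nom -42.500 → Σnom=-61.500; wc +0.119/-0.458 → slack +0.509/-1.059; half-tol=0.288, Σhalf²=0.161583
  -F: nom -4.200 → Σnom=-65.700; wc +0.036/-0.370 → slack +0.545/-1.429; half-tol=0.203, Σhalf²=0.202792
  +G: nom +9.400 → Σnom=-56.300; wc +0.320/-0.399 → slack +0.865/-1.828; half-tol=0.360, Σhalf²=0.332032
  +H: nom +16.860 → Σnom=-39.440; wc +0.446/-0.240 → slack +1.311/-2.068; half-tol=0.343, Σhalf²=0.449681
  -I: nom -30.000 → Σnom=-69.440; wc +0.037/-0.040 → slack +1.348/-2.108; half-tol=0.038, Σhalf²=0.451163
Nominal = -69.440. Worst-case = [-69.440 - 2.108, -69.440 + 1.348] = [-71.548, -68.092]. RSS = √0.451163 = 0.672.

nominal=-69.440 wc=[-71.548,-68.092] rss=0.672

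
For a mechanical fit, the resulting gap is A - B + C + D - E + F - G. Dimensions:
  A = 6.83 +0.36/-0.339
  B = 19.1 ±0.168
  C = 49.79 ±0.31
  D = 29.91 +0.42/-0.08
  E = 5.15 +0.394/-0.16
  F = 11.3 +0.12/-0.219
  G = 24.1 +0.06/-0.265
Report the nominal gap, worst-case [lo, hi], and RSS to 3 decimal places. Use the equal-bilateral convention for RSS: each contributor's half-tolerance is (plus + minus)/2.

Stack each dimension's contribution:
  +A: nom +6.830 → Σnom=6.830; wc +0.360/-0.339 → slack +0.360/-0.339; half-tol=0.350, Σhalf²=0.122150
  -B: nom -19.100 → Σnom=-12.270; wc +0.168/-0.168 → slack +0.528/-0.507; half-tol=0.168, Σhalf²=0.150374
  +C: nom +49.790 → Σnom=37.520; wc +0.310/-0.310 → slack +0.838/-0.817; half-tol=0.310, Σhalf²=0.246474
  +D: nom +29.910 → Σnom=67.430; wc +0.420/-0.080 → slack +1.258/-0.897; half-tol=0.250, Σhalf²=0.308974
  -E: nom -5.150 → Σnom=62.280; wc +0.160/-0.394 → slack +1.418/-1.291; half-tol=0.277, Σhalf²=0.385703
  +F: nom +11.300 → Σnom=73.580; wc +0.120/-0.219 → slack +1.538/-1.510; half-tol=0.169, Σhalf²=0.414434
  -G: nom -24.100 → Σnom=49.480; wc +0.265/-0.060 → slack +1.803/-1.570; half-tol=0.163, Σhalf²=0.440840
Nominal = 49.480. Worst-case = [49.480 - 1.570, 49.480 + 1.803] = [47.910, 51.283]. RSS = √0.440840 = 0.664.

nominal=49.480 wc=[47.910,51.283] rss=0.664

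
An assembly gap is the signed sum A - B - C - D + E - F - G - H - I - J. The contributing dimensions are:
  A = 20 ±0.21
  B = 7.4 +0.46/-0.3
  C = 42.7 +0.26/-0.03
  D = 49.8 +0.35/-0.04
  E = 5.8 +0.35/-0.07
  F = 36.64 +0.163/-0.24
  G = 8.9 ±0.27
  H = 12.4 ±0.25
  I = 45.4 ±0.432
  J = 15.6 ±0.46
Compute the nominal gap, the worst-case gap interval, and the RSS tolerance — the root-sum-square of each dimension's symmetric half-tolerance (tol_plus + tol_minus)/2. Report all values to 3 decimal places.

Stack each dimension's contribution:
  +A: nom +20.000 → Σnom=20.000; wc +0.210/-0.210 → slack +0.210/-0.210; half-tol=0.210, Σhalf²=0.044100
  -B: nom -7.400 → Σnom=12.600; wc +0.300/-0.460 → slack +0.510/-0.670; half-tol=0.380, Σhalf²=0.188500
  -C: nom -42.700 → Σnom=-30.100; wc +0.030/-0.260 → slack +0.540/-0.930; half-tol=0.145, Σhalf²=0.209525
  -D: nom -49.800 → Σnom=-79.900; wc +0.040/-0.350 → slack +0.580/-1.280; half-tol=0.195, Σhalf²=0.247550
  +E: nom +5.800 → Σnom=-74.100; wc +0.350/-0.070 → slack +0.930/-1.350; half-tol=0.210, Σhalf²=0.291650
  -F: nom -36.640 → Σnom=-110.740; wc +0.240/-0.163 → slack +1.170/-1.513; half-tol=0.202, Σhalf²=0.332252
  -G: nom -8.900 → Σnom=-119.640; wc +0.270/-0.270 → slack +1.440/-1.783; half-tol=0.270, Σhalf²=0.405152
  -H: nom -12.400 → Σnom=-132.040; wc +0.250/-0.250 → slack +1.690/-2.033; half-tol=0.250, Σhalf²=0.467652
  -I: nom -45.400 → Σnom=-177.440; wc +0.432/-0.432 → slack +2.122/-2.465; half-tol=0.432, Σhalf²=0.654276
  -J: nom -15.600 → Σnom=-193.040; wc +0.460/-0.460 → slack +2.582/-2.925; half-tol=0.460, Σhalf²=0.865876
Nominal = -193.040. Worst-case = [-193.040 - 2.925, -193.040 + 2.582] = [-195.965, -190.458]. RSS = √0.865876 = 0.931.

nominal=-193.040 wc=[-195.965,-190.458] rss=0.931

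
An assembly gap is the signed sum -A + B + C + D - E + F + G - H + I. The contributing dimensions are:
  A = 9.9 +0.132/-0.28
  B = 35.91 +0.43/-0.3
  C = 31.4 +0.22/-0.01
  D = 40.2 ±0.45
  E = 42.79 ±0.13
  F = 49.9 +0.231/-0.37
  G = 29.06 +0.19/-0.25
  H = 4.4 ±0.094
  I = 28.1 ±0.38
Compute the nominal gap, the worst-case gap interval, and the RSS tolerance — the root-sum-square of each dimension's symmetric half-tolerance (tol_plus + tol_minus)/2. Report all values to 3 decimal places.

nominal=157.480 wc=[155.364,159.885] rss=0.837

Stack each dimension's contribution:
  -A: nom -9.900 → Σnom=-9.900; wc +0.280/-0.132 → slack +0.280/-0.132; half-tol=0.206, Σhalf²=0.042436
  +B: nom +35.910 → Σnom=26.010; wc +0.430/-0.300 → slack +0.710/-0.432; half-tol=0.365, Σhalf²=0.175661
  +C: nom +31.400 → Σnom=57.410; wc +0.220/-0.010 → slack +0.930/-0.442; half-tol=0.115, Σhalf²=0.188886
  +D: nom +40.200 → Σnom=97.610; wc +0.450/-0.450 → slack +1.380/-0.892; half-tol=0.450, Σhalf²=0.391386
  -E: nom -42.790 → Σnom=54.820; wc +0.130/-0.130 → slack +1.510/-1.022; half-tol=0.130, Σhalf²=0.408286
  +F: nom +49.900 → Σnom=104.720; wc +0.231/-0.370 → slack +1.741/-1.392; half-tol=0.300, Σhalf²=0.498586
  +G: nom +29.060 → Σnom=133.780; wc +0.190/-0.250 → slack +1.931/-1.642; half-tol=0.220, Σhalf²=0.546986
  -H: nom -4.400 → Σnom=129.380; wc +0.094/-0.094 → slack +2.025/-1.736; half-tol=0.094, Σhalf²=0.555822
  +I: nom +28.100 → Σnom=157.480; wc +0.380/-0.380 → slack +2.405/-2.116; half-tol=0.380, Σhalf²=0.700222
Nominal = 157.480. Worst-case = [157.480 - 2.116, 157.480 + 2.405] = [155.364, 159.885]. RSS = √0.700222 = 0.837.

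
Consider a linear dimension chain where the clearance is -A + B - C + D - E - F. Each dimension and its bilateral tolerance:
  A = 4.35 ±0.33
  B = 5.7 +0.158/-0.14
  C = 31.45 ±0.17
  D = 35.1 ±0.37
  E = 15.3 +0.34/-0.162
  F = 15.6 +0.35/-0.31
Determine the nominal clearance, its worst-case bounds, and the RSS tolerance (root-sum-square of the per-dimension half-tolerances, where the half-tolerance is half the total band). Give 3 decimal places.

Stack each dimension's contribution:
  -A: nom -4.350 → Σnom=-4.350; wc +0.330/-0.330 → slack +0.330/-0.330; half-tol=0.330, Σhalf²=0.108900
  +B: nom +5.700 → Σnom=1.350; wc +0.158/-0.140 → slack +0.488/-0.470; half-tol=0.149, Σhalf²=0.131101
  -C: nom -31.450 → Σnom=-30.100; wc +0.170/-0.170 → slack +0.658/-0.640; half-tol=0.170, Σhalf²=0.160001
  +D: nom +35.100 → Σnom=5.000; wc +0.370/-0.370 → slack +1.028/-1.010; half-tol=0.370, Σhalf²=0.296901
  -E: nom -15.300 → Σnom=-10.300; wc +0.162/-0.340 → slack +1.190/-1.350; half-tol=0.251, Σhalf²=0.359902
  -F: nom -15.600 → Σnom=-25.900; wc +0.310/-0.350 → slack +1.500/-1.700; half-tol=0.330, Σhalf²=0.468802
Nominal = -25.900. Worst-case = [-25.900 - 1.700, -25.900 + 1.500] = [-27.600, -24.400]. RSS = √0.468802 = 0.685.

nominal=-25.900 wc=[-27.600,-24.400] rss=0.685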